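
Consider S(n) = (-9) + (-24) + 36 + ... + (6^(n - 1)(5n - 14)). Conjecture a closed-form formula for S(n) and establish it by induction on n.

S(n) = 6^n(n - 3) + 3

We claim S(n) = 6^n(n - 3) + 3 for all n ≥ 1.
Base case (n = 1): S(1) = -9, and the closed form gives -9. They agree.
Inductive step: suppose the statement holds for some p ≥ 1, so S(p) = 6^p(p - 3) + 3.
Then S(p+1) = S(p) + (6^p(5p - 9)) = (6^p(p - 3) + 3) + (6^p(5p - 9)).
Simplifying, S(p+1) = 6·6^p·p - 12·6^p + 3 = 6^(p+1)((p+1) - 3) + 3,
which is the closed form with n = p+1.
By the principle of mathematical induction, the result holds for all n ≥ 1.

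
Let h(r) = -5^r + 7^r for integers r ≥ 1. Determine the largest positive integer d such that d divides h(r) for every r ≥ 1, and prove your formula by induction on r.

Computing the first values: h(1) = 2 and h(2) = 24; gcd(2, 24) = 2, so d ≤ 2.
We prove 2 | -5^r + 7^r for all r ≥ 1 by induction on r.
When r = 1: h(1) = 2 = 2·(1), so 2 | h(1).
For the inductive step, assume it holds for an arbitrary k ≥ 1, i.e. 2 | h(k). Then
7^{k+1} − 5^{k+1} = 7·7^k − 5·5^k = 7·(7^k − 5^k) + (2)·5^k. The first term is divisible by 2 by the inductive hypothesis, and the second term (2)·5^k is divisible by 2 since 2 | 2. Hence 2 | h(k+1).
By induction, the statement is established for all r ≥ 1.
Therefore the largest such d is 2.

d = 2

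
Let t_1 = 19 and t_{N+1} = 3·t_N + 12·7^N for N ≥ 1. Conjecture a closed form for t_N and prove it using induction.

t_N = -2·3^(N - 1) + 3·7^N

Computing the first terms: t_1 = 19, t_2 = 141, t_3 = 1011. This suggests t_N = -2·3^(N - 1) + 3·7^N.
When N = 1: the formula gives 19 = 19 = t_1.
Suppose the result is true for N = p, so t_p = -2·3^(p - 1) + 3·7^p.
Then t_{p+1} = 3·t_p + 12·7^p = 3·(-2·3^(p - 1) + 3·7^p) + 12·7^p = -2·3^p + 3·7^(p + 1) = -2·3^((p+1) - 1) + 3·7^(p+1),
which is the claimed formula at N = p+1.
This completes the induction.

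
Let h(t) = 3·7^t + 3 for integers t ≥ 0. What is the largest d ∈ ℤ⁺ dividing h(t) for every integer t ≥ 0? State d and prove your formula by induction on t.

d = 6

Computing the first values: h(0) = 6 and h(1) = 24; gcd(6, 24) = 6, so d ≤ 6.
We prove 6 | 3·7^t + 3 for all t ≥ 0 by induction on t.
Base case (t = 0): h(0) = 6 = 6·(1), so 6 | h(0).
Inductive step: suppose the statement holds for some k ≥ 0, i.e. 6 | h(k). Then
h(k+1) = 3·7^(k+1) + 3 = 7·(3·7^k + 3) - 18 = 7·h(k) - 18. The first term is divisible by 6 by the inductive hypothesis, and -18 is divisible by 6. Hence 6 | h(k+1).
This completes the induction.
Therefore the largest such d is 6.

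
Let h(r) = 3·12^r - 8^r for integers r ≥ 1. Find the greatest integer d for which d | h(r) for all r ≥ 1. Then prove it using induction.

Computing the first values: h(1) = 28 and h(2) = 368; gcd(28, 368) = 4, so d ≤ 4.
We prove 4 | 3·12^r - 8^r for all r ≥ 1 by induction on r.
When r = 1: h(1) = 28 = 4·(7), so 4 | h(1).
For the inductive step, assume it holds for an arbitrary j ≥ 1, i.e. 4 | h(j). Then
h(j+1) − 12·h(j) = (3·12^(j+1) - 8^(j+1)) − 12·(3·12^j - 8^j) = (-1)·8^j·(8 − 12) = (4)·8^j. Since 4 | h(j) by the inductive hypothesis, 4 | 12·h(j); and 4 | 4 since 4 = 4·1. Therefore 4 | h(j+1).
This completes the induction.
Therefore the largest such d is 4.

d = 4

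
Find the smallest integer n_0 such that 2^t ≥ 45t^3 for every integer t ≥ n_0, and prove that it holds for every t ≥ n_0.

At t = 18: 262144 < 262440, so the inequality fails and n_0 ≥ 19. We prove 2^t ≥ 45t^3 for all t ≥ 19.
Base case (t = 19): 2^t = 524288 and 45t^3 = 308655, so 524288 ≥ 308655.
Inductive step: assume the claim holds for t = r, so 2^r ≥ 45r^3.
Then 2^(r + 1) = 2·(2^r) ≥ 2·(45r^3).
Also, for r ≥ 19 we have 2·(45r^3) ≥ 45(r+1)^3, since 2 ≥ (1 + 1/r)^3 for all r ≥ 19.
Combining, 2^(r + 1) ≥ 45(r+1)^3.
By induction, the statement is established for all t ≥ 19.
Hence the smallest such n_0 is 19.

n_0 = 19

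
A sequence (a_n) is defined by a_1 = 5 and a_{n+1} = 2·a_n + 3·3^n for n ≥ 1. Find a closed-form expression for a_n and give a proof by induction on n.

a_n = -2^(n + 1) + 3^(n + 1)

Computing the first terms: a_1 = 5, a_2 = 19, a_3 = 65. This suggests a_n = -2^(n + 1) + 3^(n + 1).
Base step (n = 1): the formula gives 5 = 5 = a_1.
For the inductive step, assume it holds for an arbitrary r ≥ 1, so a_r = -2^(r + 1) + 3^(r + 1).
Then a_{r+1} = 2·a_r + 3·3^r = 2·(-2^(r + 1) + 3^(r + 1)) + 3·3^r = -2^(r + 2) + 3^(r + 2) = -2^((r+1) + 1) + 3^((r+1) + 1),
which is the claimed formula at n = r+1.
This completes the induction.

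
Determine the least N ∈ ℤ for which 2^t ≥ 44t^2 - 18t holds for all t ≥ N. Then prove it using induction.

At t = 12: 4096 < 6120, so the inequality fails and N ≥ 13. We prove 2^t ≥ 44t^2 - 18t for all t ≥ 13.
When t = 13: 2^t = 8192 and 44t^2 - 18t = 7202, so 8192 ≥ 7202.
Suppose the result is true for t = k, so 2^k ≥ 44k^2 - 18k.
Then 2^(k + 1) = 2·(2^k) ≥ 2·(44k^2 - 18k).
Also, for k ≥ 13 we have 2·(44k^2 - 18k) ≥ 44(k+1)^2 - 18(k+1), since 2·(44k^2 - 18k) − (44(k+1)^2 - 18(k+1)) = 44k^2 - 106k - 26, which is nonnegative for all k ≥ 13.
Combining, 2^(k + 1) ≥ 44(k+1)^2 - 18(k+1).
Hence, by induction on t, the claim holds for every t ≥ 13.
Hence the smallest such N is 13.

N = 13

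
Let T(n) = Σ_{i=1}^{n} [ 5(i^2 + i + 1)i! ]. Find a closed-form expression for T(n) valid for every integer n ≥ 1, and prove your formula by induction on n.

T(n) = (5n + 5)(n + 1)! - 5

We claim T(n) = (5n + 5)(n + 1)! - 5 for all n ≥ 1.
Base case (n = 1): T(1) = 15, and the closed form gives 15. They agree.
Suppose the result is true for n = i, so T(i) = (5i + 5)(i + 1)! - 5.
Then T(i+1) = T(i) + (5(i^2 + 3i + 3)(i + 1)!) = ((5i + 5)(i + 1)! - 5) + (5(i^2 + 3i + 3)(i + 1)!).
Simplifying, T(i+1) = (5(i+1) + 5)((i+1) + 1)! - 5,
which is the closed form with n = i+1.
By induction, the statement is established for all n ≥ 1.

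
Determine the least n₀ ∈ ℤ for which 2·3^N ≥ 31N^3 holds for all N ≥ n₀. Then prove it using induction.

At N = 8: 13122 < 15872, so the inequality fails and n₀ ≥ 9. We prove 2·3^N ≥ 31N^3 for all N ≥ 9.
When N = 9: 2·3^N = 39366 and 31N^3 = 22599, so 39366 ≥ 22599.
Suppose the result is true for N = p, so 2·3^p ≥ 31p^3.
Then 2·3^(p + 1) = 3·(2·3^p) ≥ 3·(31p^3).
Also, for p ≥ 9 we have 3·(31p^3) ≥ 31(p+1)^3, since 3 ≥ (1 + 1/p)^3 for all p ≥ 9.
Combining, 2·3^(p + 1) ≥ 31(p+1)^3.
Hence, by induction on N, the claim holds for every N ≥ 9.
Hence the smallest such n₀ is 9.

n₀ = 9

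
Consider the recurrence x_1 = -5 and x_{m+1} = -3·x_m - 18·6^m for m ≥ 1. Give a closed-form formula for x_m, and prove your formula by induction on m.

Computing the first terms: x_1 = -5, x_2 = -93, x_3 = -369. This suggests x_m = 7(-3)^(m - 1) - 2·6^m.
Base case (m = 1): the formula gives -5 = -5 = x_1.
Suppose the result is true for m = r, so x_r = 7(-3)^(r - 1) - 2·6^r.
Then x_{r+1} = -3·x_r - 18·6^r = -3·(7(-3)^(r - 1) - 2·6^r) - 18·6^r = 7(-3)^r - 2·6^(r + 1) = 7(-3)^((r+1) - 1) - 2·6^(r+1),
which is the claimed formula at m = r+1.
This completes the induction.

x_m = 7(-3)^(m - 1) - 2·6^m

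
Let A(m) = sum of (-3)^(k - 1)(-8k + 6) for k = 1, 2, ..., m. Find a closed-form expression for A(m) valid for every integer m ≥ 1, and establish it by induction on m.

A(m) = (-3)^m(2m - 1) + 1

We claim A(m) = (-3)^m(2m - 1) + 1 for all m ≥ 1.
Base step (m = 1): A(1) = -2, and the closed form gives -2. They agree.
Inductive step: assume the claim holds for m = k, so A(k) = (-3)^k(2k - 1) + 1.
Then A(k+1) = A(k) + ((-3)^k(-8k - 2)) = ((-3)^k(2k - 1) + 1) + ((-3)^k(-8k - 2)).
Simplifying, A(k+1) = -6(-3)^k·k - 3(-3)^k + 1 = (-3)^(k+1)(2(k+1) - 1) + 1,
which is the closed form with m = k+1.
Hence, by induction on m, the claim holds for every m ≥ 1.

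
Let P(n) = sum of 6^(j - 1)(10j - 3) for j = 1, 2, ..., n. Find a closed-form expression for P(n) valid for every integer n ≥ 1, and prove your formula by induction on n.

P(n) = 6^n(2n - 1) + 1

We claim P(n) = 6^n(2n - 1) + 1 for all n ≥ 1.
Base step (n = 1): P(1) = 7, and the closed form gives 7. They agree.
Inductive step: suppose the statement holds for some j ≥ 1, so P(j) = 6^j(2j - 1) + 1.
Then P(j+1) = P(j) + (6^j(10j + 7)) = (6^j(2j - 1) + 1) + (6^j(10j + 7)).
Simplifying, P(j+1) = 12·6^j·j + 6·6^j + 1 = 6^(j+1)(2(j+1) - 1) + 1,
which is the closed form with n = j+1.
Hence, by induction on n, the claim holds for every n ≥ 1.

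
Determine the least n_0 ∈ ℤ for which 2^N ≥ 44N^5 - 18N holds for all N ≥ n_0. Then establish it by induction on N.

n_0 = 30

At N = 29: 536870912 < 902490034, so the inequality fails and n_0 ≥ 30. We prove 2^N ≥ 44N^5 - 18N for all N ≥ 30.
Base case (N = 30): 2^N = 1073741824 and 44N^5 - 18N = 1069199460, so 1073741824 ≥ 1069199460.
Suppose the result is true for N = r, so 2^r ≥ 44r^5 - 18r.
Then 2^(r + 1) = 2·(2^r) ≥ 2·(44r^5 - 18r).
Also, for r ≥ 30 we have 2·(44r^5 - 18r) ≥ 44(r+1)^5 - 18(r+1), since 2·(44r^5 - 18r) − (44(r+1)^5 - 18(r+1)) = 44r^5 - 220r^4 - 440r^3 - 440r^2 - 238r - 26, which is nonnegative for all r ≥ 30.
Combining, 2^(r + 1) ≥ 44(r+1)^5 - 18(r+1).
This completes the induction.
Hence the smallest such n_0 is 30.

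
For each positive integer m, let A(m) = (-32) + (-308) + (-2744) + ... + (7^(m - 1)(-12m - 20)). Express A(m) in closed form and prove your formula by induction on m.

We claim A(m) = -7^m(2m + 3) + 3 for all m ≥ 1.
Base step (m = 1): A(1) = -32, and the closed form gives -32. They agree.
Suppose the result is true for m = k, so A(k) = -7^k(2k + 3) + 3.
Then A(k+1) = A(k) + (7^k(-12k - 32)) = (-7^k(2k + 3) + 3) + (7^k(-12k - 32)).
Simplifying, A(k+1) = -14·7^k·k - 35·7^k + 3 = -7^(k+1)(2(k+1) + 3) + 3,
which is the closed form with m = k+1.
By induction, the statement is established for all m ≥ 1.

A(m) = -7^m(2m + 3) + 3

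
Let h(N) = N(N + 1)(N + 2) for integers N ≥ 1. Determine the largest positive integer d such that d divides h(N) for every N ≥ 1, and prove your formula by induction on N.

Computing the first values: h(1) = 6 and h(2) = 24; gcd(6, 24) = 6, so d ≤ 6.
We prove 6 | N(N + 1)(N + 2) for all N ≥ 1 by induction on N.
Base step (N = 1): h(1) = 6 = 6·(1), so 6 | h(1).
Inductive step: assume the claim holds for N = m, i.e. 6 | h(m). Then
h(m+1) − h(m) = (m+1)·(m+2)·(m+3) − m·(m+1)·(m+2) = (m+1)·(m+2)·[(m+3) − m] = 3·(m+1)·(m+2). The product of 2 consecutive integers is divisible by (2)! = 2, so h(m+1) − h(m) is divisible by 3·2 = 6. By the inductive hypothesis 6 | h(m), hence 6 | h(m+1).
By induction, the statement is established for all N ≥ 1.
Therefore the largest such d is 6.

d = 6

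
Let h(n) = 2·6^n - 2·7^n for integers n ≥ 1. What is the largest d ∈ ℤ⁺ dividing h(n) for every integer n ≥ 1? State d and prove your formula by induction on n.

Computing the first values: h(1) = -2 and h(2) = -26; gcd(-2, -26) = 2, so d ≤ 2.
We prove 2 | 2·6^n - 2·7^n for all n ≥ 1 by induction on n.
For the base case n = 1: h(1) = -2 = 2·(-1), so 2 | h(1).
Suppose the result is true for n = k, i.e. 2 | h(k). Then
h(k+1) − 7·h(k) = (2·6^(k+1) - 2·7^(k+1)) − 7·(2·6^k - 2·7^k) = (2)·6^k·(6 − 7) = (-2)·6^k. Since 2 | h(k) by the inductive hypothesis, 2 | 7·h(k); and 2 | -2 since -2 = 2·-1. Therefore 2 | h(k+1).
By the principle of mathematical induction, the result holds for all n ≥ 1.
Therefore the largest such d is 2.

d = 2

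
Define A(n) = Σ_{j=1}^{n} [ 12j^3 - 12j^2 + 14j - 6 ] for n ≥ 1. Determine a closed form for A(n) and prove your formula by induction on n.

We claim A(n) = n(3n^3 + 2n^2 + 4n - 1) for all n ≥ 1.
Base step (n = 1): A(1) = 8, and the closed form gives 8. They agree.
Inductive step: assume the claim holds for n = j, so A(j) = j(3j^3 + 2j^2 + 4j - 1).
Then A(j+1) = A(j) + (12j^3 + 24j^2 + 26j + 8) = (j(3j^3 + 2j^2 + 4j - 1)) + (12j^3 + 24j^2 + 26j + 8).
Simplifying, A(j+1) = (j + 1)(3j^3 + 11j^2 + 17j + 8) = (j+1)(3(j+1)^3 + 2(j+1)^2 + 4(j+1) - 1),
which is the closed form with n = j+1.
By induction, the statement is established for all n ≥ 1.

A(n) = n(3n^3 + 2n^2 + 4n - 1)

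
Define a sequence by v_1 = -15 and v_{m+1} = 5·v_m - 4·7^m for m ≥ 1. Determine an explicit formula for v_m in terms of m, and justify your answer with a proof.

Computing the first terms: v_1 = -15, v_2 = -103, v_3 = -711. This suggests v_m = -5^(m - 1) - 2·7^m.
Base step (m = 1): the formula gives -15 = -15 = v_1.
Inductive step: assume the claim holds for m = i, so v_i = -5^(i - 1) - 2·7^i.
Then v_{i+1} = 5·v_i - 4·7^i = 5·(-5^(i - 1) - 2·7^i) - 4·7^i = -5^i - 2·7^(i + 1) = -5^((i+1) - 1) - 2·7^(i+1),
which is the claimed formula at m = i+1.
By the principle of mathematical induction, the result holds for all m ≥ 1.

v_m = -5^(m - 1) - 2·7^m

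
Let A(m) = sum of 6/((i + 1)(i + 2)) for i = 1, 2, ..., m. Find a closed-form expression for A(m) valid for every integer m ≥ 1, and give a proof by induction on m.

We claim A(m) = 3m/(m + 2) for all m ≥ 1.
For the base case m = 1: A(1) = 1, and the closed form gives 1. They agree.
For the inductive step, assume it holds for an arbitrary i ≥ 1, so A(i) = 3i/(i + 2).
Then A(i+1) = A(i) + (6/((i + 2)(i + 3))) = (3i/(i + 2)) + (6/((i + 2)(i + 3))).
Simplifying, A(i+1) = 3(i + 1)/(i + 3) = 3(i+1)/((i+1) + 2),
which is the closed form with m = i+1.
By the principle of mathematical induction, the result holds for all m ≥ 1.

A(m) = 3m/(m + 2)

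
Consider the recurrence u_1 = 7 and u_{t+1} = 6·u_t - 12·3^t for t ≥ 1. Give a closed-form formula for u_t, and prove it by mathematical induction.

u_t = 4·3^t - 5·6^(t - 1)

Computing the first terms: u_1 = 7, u_2 = 6, u_3 = -72. This suggests u_t = 4·3^t - 5·6^(t - 1).
For the base case t = 1: the formula gives 7 = 7 = u_1.
Suppose the result is true for t = i, so u_i = 4·3^i - 5·6^(i - 1).
Then u_{i+1} = 6·u_i - 12·3^i = 6·(4·3^i - 5·6^(i - 1)) - 12·3^i = 4·3^(i + 1) - 5·6^i = 4·3^(i+1) - 5·6^((i+1) - 1),
which is the claimed formula at t = i+1.
Hence, by induction on t, the claim holds for every t ≥ 1.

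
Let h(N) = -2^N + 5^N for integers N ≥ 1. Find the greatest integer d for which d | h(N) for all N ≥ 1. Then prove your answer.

Computing the first values: h(1) = 3 and h(2) = 21; gcd(3, 21) = 3, so d ≤ 3.
We prove 3 | -2^N + 5^N for all N ≥ 1 by induction on N.
When N = 1: h(1) = 3 = 3·(1), so 3 | h(1).
For the inductive step, assume it holds for an arbitrary p ≥ 1, i.e. 3 | h(p). Then
5^{p+1} − 2^{p+1} = 5·5^p − 2·2^p = 5·(5^p − 2^p) + (3)·2^p. The first term is divisible by 3 by the inductive hypothesis, and the second term (3)·2^p is divisible by 3 since 3 | 3. Hence 3 | h(p+1).
This completes the induction.
Therefore the largest such d is 3.

d = 3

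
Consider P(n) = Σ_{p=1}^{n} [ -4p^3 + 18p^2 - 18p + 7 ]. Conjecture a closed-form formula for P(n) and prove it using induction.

P(n) = -n(n^3 - 4n^2 + n - 1)

We claim P(n) = -n(n^3 - 4n^2 + n - 1) for all n ≥ 1.
For the base case n = 1: P(1) = 3, and the closed form gives 3. They agree.
Inductive step: assume the claim holds for n = p, so P(p) = p(-p^3 + 4p^2 - p + 1).
Then P(p+1) = P(p) + (-4p^3 + 6p^2 + 6p + 3) = (p(-p^3 + 4p^2 - p + 1)) + (-4p^3 + 6p^2 + 6p + 3).
Simplifying, P(p+1) = -(p + 1)(p^3 - p^2 - 4p - 3) = -(p+1)((p+1)^3 - 4(p+1)^2 + (p+1) - 1),
which is the closed form with n = p+1.
By the principle of mathematical induction, the result holds for all n ≥ 1.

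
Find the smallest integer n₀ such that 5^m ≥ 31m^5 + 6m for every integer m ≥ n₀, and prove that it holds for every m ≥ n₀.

n₀ = 9

At m = 8: 390625 < 1015856, so the inequality fails and n₀ ≥ 9. We prove 5^m ≥ 31m^5 + 6m for all m ≥ 9.
When m = 9: 5^m = 1953125 and 31m^5 + 6m = 1830573, so 1953125 ≥ 1830573.
Suppose the result is true for m = j, so 5^j ≥ 31j^5 + 6j.
Then 5^(j + 1) = 5·(5^j) ≥ 5·(31j^5 + 6j).
Also, for j ≥ 9 we have 5·(31j^5 + 6j) ≥ 31(j+1)^5 + 6(j+1), since 5·(31j^5 + 6j) − (31(j+1)^5 + 6(j+1)) = 124j^5 - 155j^4 - 310j^3 - 310j^2 - 131j - 37, which is nonnegative for all j ≥ 9.
Combining, 5^(j + 1) ≥ 31(j+1)^5 + 6(j+1).
Hence, by induction on m, the claim holds for every m ≥ 9.
Hence the smallest such n₀ is 9.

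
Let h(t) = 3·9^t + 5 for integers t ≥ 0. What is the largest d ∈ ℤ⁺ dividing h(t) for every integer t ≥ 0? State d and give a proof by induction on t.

Computing the first values: h(0) = 8 and h(1) = 32; gcd(8, 32) = 8, so d ≤ 8.
We prove 8 | 3·9^t + 5 for all t ≥ 0 by induction on t.
Base step (t = 0): h(0) = 8 = 8·(1), so 8 | h(0).
For the inductive step, assume it holds for an arbitrary p ≥ 0, i.e. 8 | h(p). Then
h(p+1) = 3·9^(p+1) + 5 = 9·(3·9^p + 5) - 40 = 9·h(p) - 40. The first term is divisible by 8 by the inductive hypothesis, and -40 is divisible by 8. Hence 8 | h(p+1).
Hence, by induction on t, the claim holds for every t ≥ 0.
Therefore the largest such d is 8.

d = 8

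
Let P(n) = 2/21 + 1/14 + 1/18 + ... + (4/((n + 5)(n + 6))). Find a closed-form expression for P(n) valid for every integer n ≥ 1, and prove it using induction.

We claim P(n) = 2n/(3(n + 6)) for all n ≥ 1.
When n = 1: P(1) = 2/21, and the closed form gives 2/21. They agree.
Suppose the result is true for n = i, so P(i) = 2i/(3(i + 6)).
Then P(i+1) = P(i) + (4/((i + 6)(i + 7))) = (2i/(3(i + 6))) + (4/((i + 6)(i + 7))).
Simplifying, P(i+1) = 2(i + 1)/(3(i + 7)) = 2(i+1)/(3((i+1) + 6)),
which is the closed form with n = i+1.
By the principle of mathematical induction, the result holds for all n ≥ 1.

P(n) = 2n/(3(n + 6))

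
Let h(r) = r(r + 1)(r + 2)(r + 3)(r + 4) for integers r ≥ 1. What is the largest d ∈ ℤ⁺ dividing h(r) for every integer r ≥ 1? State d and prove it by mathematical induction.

Computing the first values: h(1) = 120 and h(2) = 720; gcd(120, 720) = 120, so d ≤ 120.
We prove 120 | r(r + 1)(r + 2)(r + 3)(r + 4) for all r ≥ 1 by induction on r.
When r = 1: h(1) = 120 = 120·(1), so 120 | h(1).
Suppose the result is true for r = p, i.e. 120 | h(p). Then
h(p+1) − h(p) = (p+1)·(p+2)·(p+3)·(p+4)·(p+5) − p·(p+1)·(p+2)·(p+3)·(p+4) = (p+1)·(p+2)·(p+3)·(p+4)·[(p+5) − p] = 5·(p+1)·(p+2)·(p+3)·(p+4). The product of 4 consecutive integers is divisible by (4)! = 24, so h(p+1) − h(p) is divisible by 5·24 = 120. By the inductive hypothesis 120 | h(p), hence 120 | h(p+1).
This completes the induction.
Therefore the largest such d is 120.

d = 120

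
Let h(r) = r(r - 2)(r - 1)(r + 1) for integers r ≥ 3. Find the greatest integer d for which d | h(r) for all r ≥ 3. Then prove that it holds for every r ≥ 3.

Computing the first values: h(3) = 24 and h(4) = 120; gcd(24, 120) = 24, so d ≤ 24.
We prove 24 | r(r - 2)(r - 1)(r + 1) for all r ≥ 3 by induction on r.
For the base case r = 3: h(3) = 24 = 24·(1), so 24 | h(3).
Inductive step: assume the claim holds for r = k, i.e. 24 | h(k). Then
h(k+1) − h(k) = (k-1)·k·(k+1)·(k+2) − (k-2)·(k-1)·k·(k+1) = (k-1)·k·(k+1)·[(k+2) − (k-2)] = 4·(k-1)·k·(k+1). The product of 3 consecutive integers is divisible by (3)! = 6, so h(k+1) − h(k) is divisible by 4·6 = 24. By the inductive hypothesis 24 | h(k), hence 24 | h(k+1).
This completes the induction.
Therefore the largest such d is 24.

d = 24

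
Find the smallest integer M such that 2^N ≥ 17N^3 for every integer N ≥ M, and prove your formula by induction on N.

At N = 16: 65536 < 69632, so the inequality fails and M ≥ 17. We prove 2^N ≥ 17N^3 for all N ≥ 17.
For the base case N = 17: 2^N = 131072 and 17N^3 = 83521, so 131072 ≥ 83521.
Suppose the result is true for N = i, so 2^i ≥ 17i^3.
Then 2^(i + 1) = 2·(2^i) ≥ 2·(17i^3).
Also, for i ≥ 17 we have 2·(17i^3) ≥ 17(i+1)^3, since 2 ≥ (1 + 1/i)^3 for all i ≥ 17.
Combining, 2^(i + 1) ≥ 17(i+1)^3.
By the principle of mathematical induction, the result holds for all N ≥ 17.
Hence the smallest such M is 17.

M = 17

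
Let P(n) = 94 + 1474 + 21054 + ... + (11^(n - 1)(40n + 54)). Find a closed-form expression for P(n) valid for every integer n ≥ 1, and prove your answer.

We claim P(n) = 11^n(4n + 5) - 5 for all n ≥ 1.
For the base case n = 1: P(1) = 94, and the closed form gives 94. They agree.
Suppose the result is true for n = r, so P(r) = 11^r(4r + 5) - 5.
Then P(r+1) = P(r) + (11^r(40r + 94)) = (11^r(4r + 5) - 5) + (11^r(40r + 94)).
Simplifying, P(r+1) = 44·11^r·r + 99·11^r - 5 = 11^(r+1)(4(r+1) + 5) - 5,
which is the closed form with n = r+1.
By the principle of mathematical induction, the result holds for all n ≥ 1.

P(n) = 11^n(4n + 5) - 5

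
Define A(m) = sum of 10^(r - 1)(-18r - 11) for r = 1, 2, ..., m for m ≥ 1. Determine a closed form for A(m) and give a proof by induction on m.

A(m) = -10^m(2m + 1) + 1

We claim A(m) = -10^m(2m + 1) + 1 for all m ≥ 1.
Base case (m = 1): A(1) = -29, and the closed form gives -29. They agree.
Suppose the result is true for m = r, so A(r) = -10^r(2r + 1) + 1.
Then A(r+1) = A(r) + (10^r(-18r - 29)) = (-10^r(2r + 1) + 1) + (10^r(-18r - 29)).
Simplifying, A(r+1) = -20·10^r·r - 30·10^r + 1 = -10^(r+1)(2(r+1) + 1) + 1,
which is the closed form with m = r+1.
By the principle of mathematical induction, the result holds for all m ≥ 1.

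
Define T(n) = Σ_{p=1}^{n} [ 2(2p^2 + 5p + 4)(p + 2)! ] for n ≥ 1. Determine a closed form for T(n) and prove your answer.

We claim T(n) = (4n + 2)(n + 3)! - 12 for all n ≥ 1.
Base step (n = 1): T(1) = 132, and the closed form gives 132. They agree.
Suppose the result is true for n = p, so T(p) = (4p + 2)(p + 3)! - 12.
Then T(p+1) = T(p) + (2(2p^2 + 9p + 11)(p + 3)!) = ((4p + 2)(p + 3)! - 12) + (2(2p^2 + 9p + 11)(p + 3)!).
Simplifying, T(p+1) = (4(p+1) + 2)((p+1) + 3)! - 12,
which is the closed form with n = p+1.
This completes the induction.

T(n) = (4n + 2)(n + 3)! - 12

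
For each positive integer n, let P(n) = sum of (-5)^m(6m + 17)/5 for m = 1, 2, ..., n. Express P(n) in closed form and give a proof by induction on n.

P(n) = (-5)^n(n + 3) - 3

We claim P(n) = (-5)^n(n + 3) - 3 for all n ≥ 1.
When n = 1: P(1) = -23, and the closed form gives -23. They agree.
Inductive step: suppose the statement holds for some m ≥ 1, so P(m) = (-5)^m(m + 3) - 3.
Then P(m+1) = P(m) + ((-5)^m(-6m - 23)) = ((-5)^m(m + 3) - 3) + ((-5)^m(-6m - 23)).
Simplifying, P(m+1) = -5(-5)^m·m - 20(-5)^m - 3 = (-5)^(m+1)((m+1) + 3) - 3,
which is the closed form with n = m+1.
This completes the induction.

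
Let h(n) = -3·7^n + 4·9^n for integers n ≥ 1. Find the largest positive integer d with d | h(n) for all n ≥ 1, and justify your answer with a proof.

d = 3

Computing the first values: h(1) = 15 and h(2) = 177; gcd(15, 177) = 3, so d ≤ 3.
We prove 3 | -3·7^n + 4·9^n for all n ≥ 1 by induction on n.
Base case (n = 1): h(1) = 15 = 3·(5), so 3 | h(1).
Suppose the result is true for n = i, i.e. 3 | h(i). Then
h(i+1) − 9·h(i) = (-3·7^(i+1) + 4·9^(i+1)) − 9·(-3·7^i + 4·9^i) = (-3)·7^i·(7 − 9) = (6)·7^i. Since 3 | h(i) by the inductive hypothesis, 3 | 9·h(i); and 3 | 6 since 6 = 3·2. Therefore 3 | h(i+1).
By induction, the statement is established for all n ≥ 1.
Therefore the largest such d is 3.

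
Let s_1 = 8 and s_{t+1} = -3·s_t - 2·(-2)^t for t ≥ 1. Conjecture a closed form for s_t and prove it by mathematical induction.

s_t = (-2)^(t + 1) + 4(-3)^(t - 1)

Computing the first terms: s_1 = 8, s_2 = -20, s_3 = 52. This suggests s_t = (-2)^(t + 1) + 4(-3)^(t - 1).
Base step (t = 1): the formula gives 8 = 8 = s_1.
Inductive step: assume the claim holds for t = i, so s_i = (-2)^(i + 1) + 4(-3)^(i - 1).
Then s_{i+1} = -3·s_i - 2·(-2)^i = -3·((-2)^(i + 1) + 4(-3)^(i - 1)) - 2·(-2)^i = (-2)^(i + 2) + 4(-3)^i = (-2)^((i+1) + 1) + 4(-3)^((i+1) - 1),
which is the claimed formula at t = i+1.
By induction, the statement is established for all t ≥ 1.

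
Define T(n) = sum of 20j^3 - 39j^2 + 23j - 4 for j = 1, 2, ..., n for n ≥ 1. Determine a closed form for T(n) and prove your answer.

We claim T(n) = n(n - 1)(5n^2 + 2n - 1) for all n ≥ 1.
When n = 1: T(1) = 0, and the closed form gives 0. They agree.
For the inductive step, assume it holds for an arbitrary j ≥ 1, so T(j) = j(5j^3 - 3j^2 - 3j + 1).
Then T(j+1) = T(j) + (j(20j^2 + 21j + 5)) = (j(5j^3 - 3j^2 - 3j + 1)) + (j(20j^2 + 21j + 5)).
Simplifying, T(j+1) = j(j + 1)(5j^2 + 12j + 6) = (j+1)((j+1) - 1)(5(j+1)^2 + 2(j+1) - 1),
which is the closed form with n = j+1.
By the principle of mathematical induction, the result holds for all n ≥ 1.

T(n) = n(n - 1)(5n^2 + 2n - 1)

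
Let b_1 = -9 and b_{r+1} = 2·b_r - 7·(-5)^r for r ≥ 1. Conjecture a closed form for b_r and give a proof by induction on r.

Computing the first terms: b_1 = -9, b_2 = 17, b_3 = -141. This suggests b_r = (-5)^r - 2^(r + 1).
When r = 1: the formula gives -9 = -9 = b_1.
Inductive step: assume the claim holds for r = j, so b_j = (-5)^j - 2^(j + 1).
Then b_{j+1} = 2·b_j - 7·(-5)^j = 2·((-5)^j - 2^(j + 1)) - 7·(-5)^j = (-5)^(j + 1) - 2^(j + 2) = (-5)^(j+1) - 2^((j+1) + 1),
which is the claimed formula at r = j+1.
By the principle of mathematical induction, the result holds for all r ≥ 1.

b_r = (-5)^r - 2^(r + 1)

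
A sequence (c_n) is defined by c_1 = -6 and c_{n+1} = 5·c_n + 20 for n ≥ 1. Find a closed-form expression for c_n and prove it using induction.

Computing the first terms: c_1 = -6, c_2 = -10, c_3 = -30. This suggests c_n = -5^(n - 1) - 5.
Base case (n = 1): the formula gives -6 = -6 = c_1.
Inductive step: suppose the statement holds for some k ≥ 1, so c_k = -5^(k - 1) - 5.
Then c_{k+1} = 5·c_k + 20 = 5·(-5^(k - 1) - 5) + 20 = -5^k - 5 = -5^((k+1) - 1) - 5,
which is the claimed formula at n = k+1.
This completes the induction.

c_n = -5^(n - 1) - 5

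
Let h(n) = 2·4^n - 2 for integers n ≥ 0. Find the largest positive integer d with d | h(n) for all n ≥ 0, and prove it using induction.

d = 6

Computing the first values: h(0) = 0 and h(1) = 6; gcd(0, 6) = 6, so d ≤ 6.
We prove 6 | 2·4^n - 2 for all n ≥ 0 by induction on n.
For the base case n = 0: h(0) = 0 = 6·(0), so 6 | h(0).
For the inductive step, assume it holds for an arbitrary i ≥ 0, i.e. 6 | h(i). Then
h(i+1) = 2·4^(i+1) - 2 = 4·(2·4^i - 2) + 6 = 4·h(i) + 6. The first term is divisible by 6 by the inductive hypothesis, and 6 is divisible by 6. Hence 6 | h(i+1).
Hence, by induction on n, the claim holds for every n ≥ 0.
Therefore the largest such d is 6.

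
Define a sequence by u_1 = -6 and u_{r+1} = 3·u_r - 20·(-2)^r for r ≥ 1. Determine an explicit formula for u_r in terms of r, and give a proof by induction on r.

Computing the first terms: u_1 = -6, u_2 = 22, u_3 = -14. This suggests u_r = (-2)^(r + 2) + 2·3^(r - 1).
For the base case r = 1: the formula gives -6 = -6 = u_1.
For the inductive step, assume it holds for an arbitrary j ≥ 1, so u_j = (-2)^(j + 2) + 2·3^(j - 1).
Then u_{j+1} = 3·u_j - 20·(-2)^j = 3·((-2)^(j + 2) + 2·3^(j - 1)) - 20·(-2)^j = (-2)^(j + 3) + 2·3^j = (-2)^((j+1) + 2) + 2·3^((j+1) - 1),
which is the claimed formula at r = j+1.
By induction, the statement is established for all r ≥ 1.

u_r = (-2)^(r + 2) + 2·3^(r - 1)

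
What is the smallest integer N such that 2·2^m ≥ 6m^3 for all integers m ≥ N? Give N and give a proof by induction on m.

At m = 12: 8192 < 10368, so the inequality fails and N ≥ 13. We prove 2·2^m ≥ 6m^3 for all m ≥ 13.
Base case (m = 13): 2·2^m = 16384 and 6m^3 = 13182, so 16384 ≥ 13182.
Inductive step: suppose the statement holds for some i ≥ 13, so 2·2^i ≥ 6i^3.
Then 2·2^(i + 1) = 2·(2·2^i) ≥ 2·(6i^3).
Also, for i ≥ 13 we have 2·(6i^3) ≥ 6(i+1)^3, since 2 ≥ (1 + 1/i)^3 for all i ≥ 13.
Combining, 2·2^(i + 1) ≥ 6(i+1)^3.
By induction, the statement is established for all m ≥ 13.
Hence the smallest such N is 13.

N = 13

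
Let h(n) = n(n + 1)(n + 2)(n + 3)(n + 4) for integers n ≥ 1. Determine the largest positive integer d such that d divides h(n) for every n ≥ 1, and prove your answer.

d = 120

Computing the first values: h(1) = 120 and h(2) = 720; gcd(120, 720) = 120, so d ≤ 120.
We prove 120 | n(n + 1)(n + 2)(n + 3)(n + 4) for all n ≥ 1 by induction on n.
Base case (n = 1): h(1) = 120 = 120·(1), so 120 | h(1).
Inductive step: suppose the statement holds for some j ≥ 1, i.e. 120 | h(j). Then
h(j+1) − h(j) = (j+1)·(j+2)·(j+3)·(j+4)·(j+5) − j·(j+1)·(j+2)·(j+3)·(j+4) = (j+1)·(j+2)·(j+3)·(j+4)·[(j+5) − j] = 5·(j+1)·(j+2)·(j+3)·(j+4). The product of 4 consecutive integers is divisible by (4)! = 24, so h(j+1) − h(j) is divisible by 5·24 = 120. By the inductive hypothesis 120 | h(j), hence 120 | h(j+1).
By induction, the statement is established for all n ≥ 1.
Therefore the largest such d is 120.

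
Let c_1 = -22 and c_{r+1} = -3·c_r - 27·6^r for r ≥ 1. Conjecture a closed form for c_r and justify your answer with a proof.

c_r = -4(-3)^(r - 1) - 3·6^r

Computing the first terms: c_1 = -22, c_2 = -96, c_3 = -684. This suggests c_r = -4(-3)^(r - 1) - 3·6^r.
When r = 1: the formula gives -22 = -22 = c_1.
Inductive step: assume the claim holds for r = i, so c_i = -4(-3)^(i - 1) - 3·6^i.
Then c_{i+1} = -3·c_i - 27·6^i = -3·(-4(-3)^(i - 1) - 3·6^i) - 27·6^i = -4(-3)^i - 3·6^(i + 1) = -4(-3)^((i+1) - 1) - 3·6^(i+1),
which is the claimed formula at r = i+1.
Hence, by induction on r, the claim holds for every r ≥ 1.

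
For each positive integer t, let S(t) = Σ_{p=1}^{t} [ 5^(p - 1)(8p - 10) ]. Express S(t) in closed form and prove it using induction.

We claim S(t) = 5^t(2t - 3) + 3 for all t ≥ 1.
When t = 1: S(1) = -2, and the closed form gives -2. They agree.
Inductive step: suppose the statement holds for some p ≥ 1, so S(p) = 5^p(2p - 3) + 3.
Then S(p+1) = S(p) + (5^p(8p - 2)) = (5^p(2p - 3) + 3) + (5^p(8p - 2)).
Simplifying, S(p+1) = 10·5^p·p - 5·5^p + 3 = 5^(p+1)(2(p+1) - 3) + 3,
which is the closed form with t = p+1.
By induction, the statement is established for all t ≥ 1.

S(t) = 5^t(2t - 3) + 3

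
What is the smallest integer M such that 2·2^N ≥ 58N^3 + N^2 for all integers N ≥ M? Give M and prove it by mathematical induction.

M = 18

At N = 17: 262144 < 285243, so the inequality fails and M ≥ 18. We prove 2·2^N ≥ 58N^3 + N^2 for all N ≥ 18.
For the base case N = 18: 2·2^N = 524288 and 58N^3 + N^2 = 338580, so 524288 ≥ 338580.
For the inductive step, assume it holds for an arbitrary p ≥ 18, so 2·2^p ≥ 58p^3 + p^2.
Then 2·2^(p + 1) = 2·(2·2^p) ≥ 2·(58p^3 + p^2).
Also, for p ≥ 18 we have 2·(58p^3 + p^2) ≥ 58(p+1)^3 + (p+1)^2, since 2·(58p^3 + p^2) − (58(p+1)^3 + (p+1)^2) = 58p^3 - 173p^2 - 176p - 59, which is nonnegative for all p ≥ 18.
Combining, 2·2^(p + 1) ≥ 58(p+1)^3 + (p+1)^2.
By the principle of mathematical induction, the result holds for all N ≥ 18.
Hence the smallest such M is 18.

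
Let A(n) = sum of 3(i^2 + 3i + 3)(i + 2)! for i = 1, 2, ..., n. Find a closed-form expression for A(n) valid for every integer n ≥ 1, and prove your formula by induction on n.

We claim A(n) = (3n + 3)(n + 3)! - 18 for all n ≥ 1.
Base step (n = 1): A(1) = 126, and the closed form gives 126. They agree.
Inductive step: assume the claim holds for n = i, so A(i) = (3i + 3)(i + 3)! - 18.
Then A(i+1) = A(i) + (3(i^2 + 5i + 7)(i + 3)!) = ((3i + 3)(i + 3)! - 18) + (3(i^2 + 5i + 7)(i + 3)!).
Simplifying, A(i+1) = (3(i+1) + 3)((i+1) + 3)! - 18,
which is the closed form with n = i+1.
This completes the induction.

A(n) = (3n + 3)(n + 3)! - 18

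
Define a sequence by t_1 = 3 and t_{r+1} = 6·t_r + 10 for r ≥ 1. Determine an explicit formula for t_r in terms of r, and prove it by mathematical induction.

t_r = 5·6^(r - 1) - 2

Computing the first terms: t_1 = 3, t_2 = 28, t_3 = 178. This suggests t_r = 5·6^(r - 1) - 2.
When r = 1: the formula gives 3 = 3 = t_1.
Suppose the result is true for r = p, so t_p = 5·6^(p - 1) - 2.
Then t_{p+1} = 6·t_p + 10 = 6·(5·6^(p - 1) - 2) + 10 = 5·6^p - 2 = 5·6^((p+1) - 1) - 2,
which is the claimed formula at r = p+1.
This completes the induction.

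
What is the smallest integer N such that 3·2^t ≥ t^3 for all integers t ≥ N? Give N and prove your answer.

N = 7

At t = 6: 192 < 216, so the inequality fails and N ≥ 7. We prove 3·2^t ≥ t^3 for all t ≥ 7.
Base case (t = 7): 3·2^t = 384 and t^3 = 343, so 384 ≥ 343.
Inductive step: suppose the statement holds for some i ≥ 7, so 3·2^i ≥ i^3.
Then 3·2^(i + 1) = 2·(3·2^i) ≥ 2·(i^3).
Also, for i ≥ 7 we have 2·(i^3) ≥ (i+1)^3, since 2 ≥ (1 + 1/i)^3 for all i ≥ 7.
Combining, 3·2^(i + 1) ≥ (i+1)^3.
This completes the induction.
Hence the smallest such N is 7.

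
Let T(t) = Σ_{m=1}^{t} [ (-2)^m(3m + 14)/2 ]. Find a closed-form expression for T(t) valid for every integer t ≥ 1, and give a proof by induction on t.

T(t) = (-2)^t(t + 5) - 5

We claim T(t) = (-2)^t(t + 5) - 5 for all t ≥ 1.
For the base case t = 1: T(1) = -17, and the closed form gives -17. They agree.
Inductive step: suppose the statement holds for some m ≥ 1, so T(m) = (-2)^m(m + 5) - 5.
Then T(m+1) = T(m) + ((-2)^m(-3m - 17)) = ((-2)^m(m + 5) - 5) + ((-2)^m(-3m - 17)).
Simplifying, T(m+1) = -2(-2)^m·m - 12(-2)^m - 5 = (-2)^(m+1)((m+1) + 5) - 5,
which is the closed form with t = m+1.
By the principle of mathematical induction, the result holds for all t ≥ 1.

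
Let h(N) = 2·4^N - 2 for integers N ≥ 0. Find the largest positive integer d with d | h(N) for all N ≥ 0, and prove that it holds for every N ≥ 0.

Computing the first values: h(0) = 0 and h(1) = 6; gcd(0, 6) = 6, so d ≤ 6.
We prove 6 | 2·4^N - 2 for all N ≥ 0 by induction on N.
Base step (N = 0): h(0) = 0 = 6·(0), so 6 | h(0).
Inductive step: assume the claim holds for N = p, i.e. 6 | h(p). Then
h(p+1) = 2·4^(p+1) - 2 = 4·(2·4^p - 2) + 6 = 4·h(p) + 6. The first term is divisible by 6 by the inductive hypothesis, and 6 is divisible by 6. Hence 6 | h(p+1).
By induction, the statement is established for all N ≥ 0.
Therefore the largest such d is 6.

d = 6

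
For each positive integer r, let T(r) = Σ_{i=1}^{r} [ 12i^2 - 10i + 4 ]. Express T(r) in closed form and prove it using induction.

We claim T(r) = r(4r^2 + r + 1) for all r ≥ 1.
For the base case r = 1: T(1) = 6, and the closed form gives 6. They agree.
Inductive step: suppose the statement holds for some i ≥ 1, so T(i) = i(4i^2 + i + 1).
Then T(i+1) = T(i) + (12i^2 + 14i + 6) = (i(4i^2 + i + 1)) + (12i^2 + 14i + 6).
Simplifying, T(i+1) = (i + 1)(4i^2 + 9i + 6) = (i+1)(4(i+1)^2 + (i+1) + 1),
which is the closed form with r = i+1.
This completes the induction.

T(r) = r(4r^2 + r + 1)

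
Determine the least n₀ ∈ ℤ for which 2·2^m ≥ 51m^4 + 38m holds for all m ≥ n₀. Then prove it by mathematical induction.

At m = 22: 8388608 < 11947892, so the inequality fails and n₀ ≥ 23. We prove 2·2^m ≥ 51m^4 + 38m for all m ≥ 23.
For the base case m = 23: 2·2^m = 16777216 and 51m^4 + 38m = 14272765, so 16777216 ≥ 14272765.
Inductive step: assume the claim holds for m = i, so 2·2^i ≥ 51i^4 + 38i.
Then 2·2^(i + 1) = 2·(2·2^i) ≥ 2·(51i^4 + 38i).
Also, for i ≥ 23 we have 2·(51i^4 + 38i) ≥ 51(i+1)^4 + 38(i+1), since 2·(51i^4 + 38i) − (51(i+1)^4 + 38(i+1)) = 51i^4 - 204i^3 - 306i^2 - 166i - 89, which is nonnegative for all i ≥ 23.
Combining, 2·2^(i + 1) ≥ 51(i+1)^4 + 38(i+1).
By the principle of mathematical induction, the result holds for all m ≥ 23.
Hence the smallest such n₀ is 23.

n₀ = 23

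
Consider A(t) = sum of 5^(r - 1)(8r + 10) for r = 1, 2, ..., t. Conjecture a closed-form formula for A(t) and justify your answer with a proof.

A(t) = 2·5^t(t + 1) - 2

We claim A(t) = 2·5^t(t + 1) - 2 for all t ≥ 1.
When t = 1: A(1) = 18, and the closed form gives 18. They agree.
For the inductive step, assume it holds for an arbitrary r ≥ 1, so A(r) = 2·5^r(r + 1) - 2.
Then A(r+1) = A(r) + (5^r(8r + 18)) = (2·5^r(r + 1) - 2) + (5^r(8r + 18)).
Simplifying, A(r+1) = 10·5^r·r + 20·5^r - 2 = 2·5^(r+1)((r+1) + 1) - 2,
which is the closed form with t = r+1.
Hence, by induction on t, the claim holds for every t ≥ 1.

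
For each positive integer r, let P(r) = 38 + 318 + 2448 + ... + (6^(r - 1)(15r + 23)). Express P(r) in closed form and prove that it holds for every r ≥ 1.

We claim P(r) = 6^r(3r + 4) - 4 for all r ≥ 1.
When r = 1: P(1) = 38, and the closed form gives 38. They agree.
For the inductive step, assume it holds for an arbitrary i ≥ 1, so P(i) = 6^i(3i + 4) - 4.
Then P(i+1) = P(i) + (6^i(15i + 38)) = (6^i(3i + 4) - 4) + (6^i(15i + 38)).
Simplifying, P(i+1) = 18·6^i·i + 42·6^i - 4 = 6^(i+1)(3(i+1) + 4) - 4,
which is the closed form with r = i+1.
Hence, by induction on r, the claim holds for every r ≥ 1.

P(r) = 6^r(3r + 4) - 4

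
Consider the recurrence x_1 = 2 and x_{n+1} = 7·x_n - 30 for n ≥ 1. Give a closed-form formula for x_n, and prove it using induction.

Computing the first terms: x_1 = 2, x_2 = -16, x_3 = -142. This suggests x_n = -3·7^(n - 1) + 5.
Base case (n = 1): the formula gives 2 = 2 = x_1.
Inductive step: assume the claim holds for n = p, so x_p = -3·7^(p - 1) + 5.
Then x_{p+1} = 7·x_p - 30 = 7·(-3·7^(p - 1) + 5) - 30 = -3·7^p + 5 = -3·7^((p+1) - 1) + 5,
which is the claimed formula at n = p+1.
Hence, by induction on n, the claim holds for every n ≥ 1.

x_n = -3·7^(n - 1) + 5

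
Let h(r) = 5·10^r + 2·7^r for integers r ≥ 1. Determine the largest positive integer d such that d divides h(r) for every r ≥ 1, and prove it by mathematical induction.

Computing the first values: h(1) = 64 and h(2) = 598; gcd(64, 598) = 2, so d ≤ 2.
We prove 2 | 5·10^r + 2·7^r for all r ≥ 1 by induction on r.
For the base case r = 1: h(1) = 64 = 2·(32), so 2 | h(1).
For the inductive step, assume it holds for an arbitrary k ≥ 1, i.e. 2 | h(k). Then
h(k+1) − 10·h(k) = (5·10^(k+1) + 2·7^(k+1)) − 10·(5·10^k + 2·7^k) = (2)·7^k·(7 − 10) = (-6)·7^k. Since 2 | h(k) by the inductive hypothesis, 2 | 10·h(k); and 2 | -6 since -6 = 2·-3. Therefore 2 | h(k+1).
By the principle of mathematical induction, the result holds for all r ≥ 1.
Therefore the largest such d is 2.

d = 2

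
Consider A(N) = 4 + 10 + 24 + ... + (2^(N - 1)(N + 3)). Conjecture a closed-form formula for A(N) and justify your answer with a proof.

A(N) = 2^N(N + 2) - 2

We claim A(N) = 2^N(N + 2) - 2 for all N ≥ 1.
When N = 1: A(1) = 4, and the closed form gives 4. They agree.
Suppose the result is true for N = r, so A(r) = 2^r(r + 2) - 2.
Then A(r+1) = A(r) + (2^r(r + 4)) = (2^r(r + 2) - 2) + (2^r(r + 4)).
Simplifying, A(r+1) = 2·2^r·r + 6·2^r - 2 = 2^(r+1)((r+1) + 2) - 2,
which is the closed form with N = r+1.
By induction, the statement is established for all N ≥ 1.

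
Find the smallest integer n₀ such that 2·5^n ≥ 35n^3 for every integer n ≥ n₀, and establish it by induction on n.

n₀ = 5

At n = 4: 1250 < 2240, so the inequality fails and n₀ ≥ 5. We prove 2·5^n ≥ 35n^3 for all n ≥ 5.
Base step (n = 5): 2·5^n = 6250 and 35n^3 = 4375, so 6250 ≥ 4375.
For the inductive step, assume it holds for an arbitrary k ≥ 5, so 2·5^k ≥ 35k^3.
Then 2·5^(k + 1) = 5·(2·5^k) ≥ 5·(35k^3).
Also, for k ≥ 5 we have 5·(35k^3) ≥ 35(k+1)^3, since 5 ≥ (1 + 1/k)^3 for all k ≥ 5.
Combining, 2·5^(k + 1) ≥ 35(k+1)^3.
By induction, the statement is established for all n ≥ 5.
Hence the smallest such n₀ is 5.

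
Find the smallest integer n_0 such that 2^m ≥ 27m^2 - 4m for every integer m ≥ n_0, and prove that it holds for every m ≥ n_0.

At m = 11: 2048 < 3223, so the inequality fails and n_0 ≥ 12. We prove 2^m ≥ 27m^2 - 4m for all m ≥ 12.
When m = 12: 2^m = 4096 and 27m^2 - 4m = 3840, so 4096 ≥ 3840.
Suppose the result is true for m = i, so 2^i ≥ 27i^2 - 4i.
Then 2^(i + 1) = 2·(2^i) ≥ 2·(27i^2 - 4i).
Also, for i ≥ 12 we have 2·(27i^2 - 4i) ≥ 27(i+1)^2 - 4(i+1), since 2·(27i^2 - 4i) − (27(i+1)^2 - 4(i+1)) = 27i^2 - 58i - 23, which is nonnegative for all i ≥ 12.
Combining, 2^(i + 1) ≥ 27(i+1)^2 - 4(i+1).
By induction, the statement is established for all m ≥ 12.
Hence the smallest such n_0 is 12.

n_0 = 12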